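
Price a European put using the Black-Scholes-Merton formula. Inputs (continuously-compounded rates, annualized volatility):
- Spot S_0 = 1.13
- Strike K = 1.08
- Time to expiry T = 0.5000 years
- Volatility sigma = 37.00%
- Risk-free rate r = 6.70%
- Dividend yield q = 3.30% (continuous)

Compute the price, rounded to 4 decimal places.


Answer: Price = 0.0818

Derivation:
d1 = (ln(S/K) + (r - q + 0.5*sigma^2) * T) / (sigma * sqrt(T)) = 0.36877183
d2 = d1 - sigma * sqrt(T) = 0.10714232
exp(-rT) = 0.96705491; exp(-qT) = 0.98363538
P = K * exp(-rT) * N(-d2) - S_0 * exp(-qT) * N(-d1)
N(-d1) = 0.35614890; N(-d2) = 0.45733804
P = 1.0800 * 0.96705491 * 0.45733804 - 1.1300 * 0.98363538 * 0.35614890 = 0.0818


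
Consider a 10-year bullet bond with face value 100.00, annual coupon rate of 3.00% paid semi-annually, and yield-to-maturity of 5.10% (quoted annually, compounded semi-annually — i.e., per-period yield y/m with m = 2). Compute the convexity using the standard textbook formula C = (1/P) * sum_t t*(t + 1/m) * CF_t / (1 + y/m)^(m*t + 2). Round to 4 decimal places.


Coupon per period c = face * coupon_rate / m = 1.500000
Periods per year m = 2; per-period yield y/m = 0.025500
Number of cashflows N = 20
Cashflows (t years, CF_t, discount factor 1/(1+y/m)^(m*t), PV):
  t = 0.5000: CF_t = 1.500000, DF = 0.975134, PV = 1.462701
  t = 1.0000: CF_t = 1.500000, DF = 0.950886, PV = 1.426330
  t = 1.5000: CF_t = 1.500000, DF = 0.927242, PV = 1.390863
  t = 2.0000: CF_t = 1.500000, DF = 0.904185, PV = 1.356278
  t = 2.5000: CF_t = 1.500000, DF = 0.881702, PV = 1.322553
  t = 3.0000: CF_t = 1.500000, DF = 0.859777, PV = 1.289666
  t = 3.5000: CF_t = 1.500000, DF = 0.838398, PV = 1.257597
  t = 4.0000: CF_t = 1.500000, DF = 0.817551, PV = 1.226326
  t = 4.5000: CF_t = 1.500000, DF = 0.797222, PV = 1.195832
  t = 5.0000: CF_t = 1.500000, DF = 0.777398, PV = 1.166097
  t = 5.5000: CF_t = 1.500000, DF = 0.758067, PV = 1.137101
  t = 6.0000: CF_t = 1.500000, DF = 0.739217, PV = 1.108826
  t = 6.5000: CF_t = 1.500000, DF = 0.720836, PV = 1.081254
  t = 7.0000: CF_t = 1.500000, DF = 0.702912, PV = 1.054367
  t = 7.5000: CF_t = 1.500000, DF = 0.685433, PV = 1.028150
  t = 8.0000: CF_t = 1.500000, DF = 0.668389, PV = 1.002584
  t = 8.5000: CF_t = 1.500000, DF = 0.651769, PV = 0.977653
  t = 9.0000: CF_t = 1.500000, DF = 0.635562, PV = 0.953343
  t = 9.5000: CF_t = 1.500000, DF = 0.619758, PV = 0.929637
  t = 10.0000: CF_t = 101.500000, DF = 0.604347, PV = 61.341268
Price P = sum_t PV_t = 83.708425
Convexity numerator sum_t t*(t + 1/m) * CF_t / (1+y/m)^(m*t + 2):
  t = 0.5000: term = 0.695431
  t = 1.0000: term = 2.034416
  t = 1.5000: term = 3.967658
  t = 2.0000: term = 6.448330
  t = 2.5000: term = 9.431980
  t = 3.0000: term = 12.876423
  t = 3.5000: term = 16.741652
  t = 4.0000: term = 20.989743
  t = 4.5000: term = 25.584767
  t = 5.0000: term = 30.492707
  t = 5.5000: term = 35.681373
  t = 6.0000: term = 41.120327
  t = 6.5000: term = 46.780804
  t = 7.0000: term = 52.635642
  t = 7.5000: term = 58.659210
  t = 8.0000: term = 64.827341
  t = 8.5000: term = 71.117268
  t = 9.0000: term = 77.507563
  t = 9.5000: term = 83.978073
  t = 10.0000: term = 6124.501112
Convexity = (1/P) * sum = 6786.071821 / 83.708425 = 81.067967

Answer: Convexity = 81.0680


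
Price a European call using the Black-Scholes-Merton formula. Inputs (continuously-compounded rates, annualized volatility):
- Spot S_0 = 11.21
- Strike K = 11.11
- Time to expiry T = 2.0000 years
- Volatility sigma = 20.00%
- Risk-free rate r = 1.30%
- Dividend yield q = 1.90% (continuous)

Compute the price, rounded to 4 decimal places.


Answer: Price = 1.1992

Derivation:
d1 = (ln(S/K) + (r - q + 0.5*sigma^2) * T) / (sigma * sqrt(T)) = 0.13067557
d2 = d1 - sigma * sqrt(T) = -0.15216714
exp(-rT) = 0.97433509; exp(-qT) = 0.96271294
C = S_0 * exp(-qT) * N(d1) - K * exp(-rT) * N(d2)
N(d1) = 0.55198402; N(d2) = 0.43952756
C = 11.2100 * 0.96271294 * 0.55198402 - 11.1100 * 0.97433509 * 0.43952756 = 1.1992


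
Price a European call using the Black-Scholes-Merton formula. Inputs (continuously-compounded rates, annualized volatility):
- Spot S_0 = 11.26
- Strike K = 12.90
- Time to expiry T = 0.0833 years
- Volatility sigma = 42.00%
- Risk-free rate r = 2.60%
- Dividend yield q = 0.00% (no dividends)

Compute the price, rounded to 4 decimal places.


Answer: Price = 0.0993

Derivation:
d1 = (ln(S/K) + (r - q + 0.5*sigma^2) * T) / (sigma * sqrt(T)) = -1.04321526
d2 = d1 - sigma * sqrt(T) = -1.16443456
exp(-rT) = 0.99783654; exp(-qT) = 1.00000000
C = S_0 * exp(-qT) * N(d1) - K * exp(-rT) * N(d2)
N(d1) = 0.14842430; N(d2) = 0.12212397
C = 11.2600 * 1.00000000 * 0.14842430 - 12.9000 * 0.99783654 * 0.12212397 = 0.0993


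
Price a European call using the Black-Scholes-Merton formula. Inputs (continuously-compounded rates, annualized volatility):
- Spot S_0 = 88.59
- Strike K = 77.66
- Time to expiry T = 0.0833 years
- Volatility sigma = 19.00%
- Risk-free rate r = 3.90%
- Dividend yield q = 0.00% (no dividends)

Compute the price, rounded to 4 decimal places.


d1 = (ln(S/K) + (r - q + 0.5*sigma^2) * T) / (sigma * sqrt(T)) = 2.48792178
d2 = d1 - sigma * sqrt(T) = 2.43308448
exp(-rT) = 0.99675657; exp(-qT) = 1.00000000
C = S_0 * exp(-qT) * N(d1) - K * exp(-rT) * N(d2)
N(d1) = 0.99357540; N(d2) = 0.99251460
C = 88.5900 * 1.00000000 * 0.99357540 - 77.6600 * 0.99675657 * 0.99251460 = 11.1922

Answer: Price = 11.1922


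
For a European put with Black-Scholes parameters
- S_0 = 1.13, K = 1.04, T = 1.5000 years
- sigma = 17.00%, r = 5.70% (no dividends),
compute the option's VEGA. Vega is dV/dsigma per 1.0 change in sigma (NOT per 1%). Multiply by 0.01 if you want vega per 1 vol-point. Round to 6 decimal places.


d1 = 0.9133807183; d2 = 0.7051740902
phi(d1) = 0.2628765624; exp(-qT) = 1.0000000000; exp(-rT) = 0.9180531431
Vega = S * exp(-qT) * phi(d1) * sqrt(T) = 1.1300 * 1.0000000000 * 0.2628765624 * 1.2247448714 = 0.363811

Answer: Vega = 0.363811


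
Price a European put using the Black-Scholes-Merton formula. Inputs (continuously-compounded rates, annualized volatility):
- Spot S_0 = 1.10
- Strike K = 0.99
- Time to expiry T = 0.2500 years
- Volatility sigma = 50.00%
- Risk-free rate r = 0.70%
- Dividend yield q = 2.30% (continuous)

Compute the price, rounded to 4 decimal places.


Answer: Price = 0.0592

Derivation:
d1 = (ln(S/K) + (r - q + 0.5*sigma^2) * T) / (sigma * sqrt(T)) = 0.53044206
d2 = d1 - sigma * sqrt(T) = 0.28044206
exp(-rT) = 0.99825153; exp(-qT) = 0.99426650
P = K * exp(-rT) * N(-d2) - S_0 * exp(-qT) * N(-d1)
N(-d1) = 0.29790273; N(-d2) = 0.38956918
P = 0.9900 * 0.99825153 * 0.38956918 - 1.1000 * 0.99426650 * 0.29790273 = 0.0592


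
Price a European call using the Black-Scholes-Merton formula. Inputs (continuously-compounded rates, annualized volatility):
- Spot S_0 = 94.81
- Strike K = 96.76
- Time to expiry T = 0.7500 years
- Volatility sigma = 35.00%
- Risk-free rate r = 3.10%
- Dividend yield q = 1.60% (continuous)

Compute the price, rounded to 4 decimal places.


d1 = (ln(S/K) + (r - q + 0.5*sigma^2) * T) / (sigma * sqrt(T)) = 0.12150321
d2 = d1 - sigma * sqrt(T) = -0.18160568
exp(-rT) = 0.97701820; exp(-qT) = 0.98807171
C = S_0 * exp(-qT) * N(d1) - K * exp(-rT) * N(d2)
N(d1) = 0.54835376; N(d2) = 0.42794609
C = 94.8100 * 0.98807171 * 0.54835376 - 96.7600 * 0.97701820 * 0.42794609 = 10.9128

Answer: Price = 10.9128


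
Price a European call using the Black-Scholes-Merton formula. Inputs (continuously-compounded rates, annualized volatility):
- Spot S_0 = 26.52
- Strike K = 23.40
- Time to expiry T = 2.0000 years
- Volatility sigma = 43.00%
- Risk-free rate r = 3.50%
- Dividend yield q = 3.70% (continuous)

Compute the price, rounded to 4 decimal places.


Answer: Price = 7.0598

Derivation:
d1 = (ln(S/K) + (r - q + 0.5*sigma^2) * T) / (sigma * sqrt(T)) = 0.50330075
d2 = d1 - sigma * sqrt(T) = -0.10481108
exp(-rT) = 0.93239382; exp(-qT) = 0.92867169
C = S_0 * exp(-qT) * N(d1) - K * exp(-rT) * N(d2)
N(d1) = 0.69262358; N(d2) = 0.45826286
C = 26.5200 * 0.92867169 * 0.69262358 - 23.4000 * 0.93239382 * 0.45826286 = 7.0598


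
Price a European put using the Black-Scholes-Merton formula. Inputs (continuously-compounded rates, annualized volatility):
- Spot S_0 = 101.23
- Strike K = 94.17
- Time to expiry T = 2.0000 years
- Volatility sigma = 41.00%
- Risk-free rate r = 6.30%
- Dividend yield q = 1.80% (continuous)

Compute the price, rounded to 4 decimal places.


d1 = (ln(S/K) + (r - q + 0.5*sigma^2) * T) / (sigma * sqrt(T)) = 0.56981337
d2 = d1 - sigma * sqrt(T) = -0.01001419
exp(-rT) = 0.88161485; exp(-qT) = 0.96464029
P = K * exp(-rT) * N(-d2) - S_0 * exp(-qT) * N(-d1)
N(-d1) = 0.28440214; N(-d2) = 0.50399502
P = 94.1700 * 0.88161485 * 0.50399502 - 101.2300 * 0.96464029 * 0.28440214 = 14.0705

Answer: Price = 14.0705


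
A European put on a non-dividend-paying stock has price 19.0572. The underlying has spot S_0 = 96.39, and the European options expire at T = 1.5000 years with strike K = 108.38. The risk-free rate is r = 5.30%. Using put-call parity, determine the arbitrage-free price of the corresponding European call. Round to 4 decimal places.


Put-call parity: C - P = S_0 * exp(-qT) - K * exp(-rT).
S_0 * exp(-qT) = 96.3900 * 1.00000000 = 96.39000000
K * exp(-rT) = 108.3800 * 0.92357802 = 100.09738580
C = P + S*exp(-qT) - K*exp(-rT)
C = 19.0572 + 96.39000000 - 100.09738580 = 15.3498

Answer: Call price = 15.3498


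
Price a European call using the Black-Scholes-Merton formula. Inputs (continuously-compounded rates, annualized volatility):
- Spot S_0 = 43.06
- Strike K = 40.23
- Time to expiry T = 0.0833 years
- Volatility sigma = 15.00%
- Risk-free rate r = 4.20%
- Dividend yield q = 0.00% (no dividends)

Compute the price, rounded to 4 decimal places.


Answer: Price = 3.0075

Derivation:
d1 = (ln(S/K) + (r - q + 0.5*sigma^2) * T) / (sigma * sqrt(T)) = 1.67273889
d2 = d1 - sigma * sqrt(T) = 1.62944628
exp(-rT) = 0.99650751; exp(-qT) = 1.00000000
C = S_0 * exp(-qT) * N(d1) - K * exp(-rT) * N(d2)
N(d1) = 0.95281065; N(d2) = 0.94839071
C = 43.0600 * 1.00000000 * 0.95281065 - 40.2300 * 0.99650751 * 0.94839071 = 3.0075


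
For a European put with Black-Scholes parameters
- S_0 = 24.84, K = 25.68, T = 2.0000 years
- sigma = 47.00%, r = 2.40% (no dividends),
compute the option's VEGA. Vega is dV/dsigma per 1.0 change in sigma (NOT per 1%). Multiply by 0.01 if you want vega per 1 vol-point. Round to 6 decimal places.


Answer: Vega = 13.160869

Derivation:
d1 = 0.3545204392; d2 = -0.3101599351
phi(d1) = 0.3746433006; exp(-qT) = 1.0000000000; exp(-rT) = 0.9531337871
Vega = S * exp(-qT) * phi(d1) * sqrt(T) = 24.8400 * 1.0000000000 * 0.3746433006 * 1.4142135624 = 13.160869


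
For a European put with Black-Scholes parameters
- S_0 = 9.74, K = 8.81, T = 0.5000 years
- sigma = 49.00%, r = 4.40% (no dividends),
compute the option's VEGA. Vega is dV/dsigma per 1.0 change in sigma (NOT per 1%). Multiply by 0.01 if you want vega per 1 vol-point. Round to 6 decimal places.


Answer: Vega = 2.392156

Derivation:
d1 = 0.5263722439; d2 = 0.1798899211
phi(d1) = 0.3473326187; exp(-qT) = 1.0000000000; exp(-rT) = 0.9782402351
Vega = S * exp(-qT) * phi(d1) * sqrt(T) = 9.7400 * 1.0000000000 * 0.3473326187 * 0.7071067812 = 2.392156


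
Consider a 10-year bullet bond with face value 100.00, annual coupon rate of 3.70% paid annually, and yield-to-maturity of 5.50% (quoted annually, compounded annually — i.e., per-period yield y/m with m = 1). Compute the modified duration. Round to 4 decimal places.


Answer: Modified duration = 7.9679

Derivation:
Coupon per period c = face * coupon_rate / m = 3.700000
Periods per year m = 1; per-period yield y/m = 0.055000
Number of cashflows N = 10
Cashflows (t years, CF_t, discount factor 1/(1+y/m)^(m*t), PV):
  t = 1.0000: CF_t = 3.700000, DF = 0.947867, PV = 3.507109
  t = 2.0000: CF_t = 3.700000, DF = 0.898452, PV = 3.324274
  t = 3.0000: CF_t = 3.700000, DF = 0.851614, PV = 3.150971
  t = 4.0000: CF_t = 3.700000, DF = 0.807217, PV = 2.986702
  t = 5.0000: CF_t = 3.700000, DF = 0.765134, PV = 2.830997
  t = 6.0000: CF_t = 3.700000, DF = 0.725246, PV = 2.683410
  t = 7.0000: CF_t = 3.700000, DF = 0.687437, PV = 2.543516
  t = 8.0000: CF_t = 3.700000, DF = 0.651599, PV = 2.410916
  t = 9.0000: CF_t = 3.700000, DF = 0.617629, PV = 2.285228
  t = 10.0000: CF_t = 103.700000, DF = 0.585431, PV = 60.709151
Price P = sum_t PV_t = 86.432274
First compute Macaulay numerator sum_t t * PV_t:
  t * PV_t at t = 1.0000: 3.507109
  t * PV_t at t = 2.0000: 6.648548
  t * PV_t at t = 3.0000: 9.452912
  t * PV_t at t = 4.0000: 11.946808
  t * PV_t at t = 5.0000: 14.154986
  t * PV_t at t = 6.0000: 16.100457
  t * PV_t at t = 7.0000: 17.804613
  t * PV_t at t = 8.0000: 19.287327
  t * PV_t at t = 9.0000: 20.567054
  t * PV_t at t = 10.0000: 607.091511
Macaulay duration D = 726.561325 / 86.432274 = 8.406135
Modified duration = D / (1 + y/m) = 8.406135 / (1 + 0.055000) = 7.967900


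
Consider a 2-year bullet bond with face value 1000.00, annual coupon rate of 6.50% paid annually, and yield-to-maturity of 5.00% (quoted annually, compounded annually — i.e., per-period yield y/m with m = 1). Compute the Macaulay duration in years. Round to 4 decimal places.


Answer: Macaulay duration = 1.9398 years

Derivation:
Coupon per period c = face * coupon_rate / m = 65.000000
Periods per year m = 1; per-period yield y/m = 0.050000
Number of cashflows N = 2
Cashflows (t years, CF_t, discount factor 1/(1+y/m)^(m*t), PV):
  t = 1.0000: CF_t = 65.000000, DF = 0.952381, PV = 61.904762
  t = 2.0000: CF_t = 1065.000000, DF = 0.907029, PV = 965.986395
Price P = sum_t PV_t = 1027.891156
Macaulay numerator sum_t t * PV_t:
  t * PV_t at t = 1.0000: 61.904762
  t * PV_t at t = 2.0000: 1931.972789
Macaulay duration D = (sum_t t * PV_t) / P = 1993.877551 / 1027.891156 = 1.939775


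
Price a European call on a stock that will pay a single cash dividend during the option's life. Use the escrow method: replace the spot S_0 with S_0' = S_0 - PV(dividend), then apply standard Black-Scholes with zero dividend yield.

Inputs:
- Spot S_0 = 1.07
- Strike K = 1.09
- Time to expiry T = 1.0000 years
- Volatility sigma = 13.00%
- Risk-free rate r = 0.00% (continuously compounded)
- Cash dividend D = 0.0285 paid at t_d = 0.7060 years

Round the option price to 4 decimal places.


Answer: Price = 0.0343

Derivation:
PV(D) = D * exp(-r * t_d) = 0.0285 * 1.00000000 = 0.02850000
S_0' = S_0 - PV(D) = 1.0700 - 0.02850000 = 1.04150000
d1 = (ln(S_0'/K) + (r + sigma^2/2)*T) / (sigma*sqrt(T)) = -0.28512088
d2 = d1 - sigma*sqrt(T) = -0.41512088
exp(-rT) = 1.00000000
N(d1) = 0.38777577; N(d2) = 0.33902671
C = S_0' * N(d1) - K * exp(-rT) * N(d2) = 1.04150000 * 0.38777577 - 1.0900 * 1.00000000 * 0.33902671 = 0.0343


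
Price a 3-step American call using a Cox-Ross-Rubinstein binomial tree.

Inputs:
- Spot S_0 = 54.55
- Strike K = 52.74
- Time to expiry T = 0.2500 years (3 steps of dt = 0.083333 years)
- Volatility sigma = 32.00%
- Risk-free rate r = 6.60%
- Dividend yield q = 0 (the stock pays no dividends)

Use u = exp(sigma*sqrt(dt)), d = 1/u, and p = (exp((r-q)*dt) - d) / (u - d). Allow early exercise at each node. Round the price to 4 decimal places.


Answer: Price = V(0,0) = 5.1108

Derivation:
dt = T/N = 0.083333
u = exp(sigma*sqrt(dt)) = 1.096777; d = 1/u = 0.911762
p = (exp((r-q)*dt) - d) / (u - d) = 0.506732
Discount per step: exp(-r*dt) = 0.994515
Stock lattice S(k, i) with i counting down-moves:
  k=0: S(0,0) = 54.5500
  k=1: S(1,0) = 59.8292; S(1,1) = 49.7366
  k=2: S(2,0) = 65.6193; S(2,1) = 54.5500; S(2,2) = 45.3480
  k=3: S(3,0) = 71.9697; S(3,1) = 59.8292; S(3,2) = 49.7366; S(3,3) = 41.3466
Terminal payoffs V(N, i) = max(S_T - K, 0):
  V(3,0) = 19.229746; V(3,1) = 7.089195; V(3,2) = 0.000000; V(3,3) = 0.000000
Backward induction: V(k, i) = exp(-r*dt) * [p * V(k+1, i) + (1-p) * V(k+1, i+1)]; then take max(V_cont, immediate exercise) for American.
  V(2,0) = exp(-r*dt) * [p*19.229746 + (1-p)*7.089195] = 13.168570; exercise = 12.879296; V(2,0) = max -> 13.168570
  V(2,1) = exp(-r*dt) * [p*7.089195 + (1-p)*0.000000] = 3.572616; exercise = 1.810000; V(2,1) = max -> 3.572616
  V(2,2) = exp(-r*dt) * [p*0.000000 + (1-p)*0.000000] = 0.000000; exercise = 0.000000; V(2,2) = max -> 0.000000
  V(1,0) = exp(-r*dt) * [p*13.168570 + (1-p)*3.572616] = 8.388923; exercise = 7.089195; V(1,0) = max -> 8.388923
  V(1,1) = exp(-r*dt) * [p*3.572616 + (1-p)*0.000000] = 1.800428; exercise = 0.000000; V(1,1) = max -> 1.800428
  V(0,0) = exp(-r*dt) * [p*8.388923 + (1-p)*1.800428] = 5.110840; exercise = 1.810000; V(0,0) = max -> 5.110840


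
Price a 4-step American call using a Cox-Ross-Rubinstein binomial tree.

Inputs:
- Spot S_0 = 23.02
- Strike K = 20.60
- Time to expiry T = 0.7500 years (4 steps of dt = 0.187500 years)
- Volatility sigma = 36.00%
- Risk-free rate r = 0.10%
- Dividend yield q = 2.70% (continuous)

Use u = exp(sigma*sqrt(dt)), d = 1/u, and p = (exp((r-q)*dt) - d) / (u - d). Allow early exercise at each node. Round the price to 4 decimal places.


dt = T/N = 0.187500
u = exp(sigma*sqrt(dt)) = 1.168691; d = 1/u = 0.855658
p = (exp((r-q)*dt) - d) / (u - d) = 0.445572
Discount per step: exp(-r*dt) = 0.999813
Stock lattice S(k, i) with i counting down-moves:
  k=0: S(0,0) = 23.0200
  k=1: S(1,0) = 26.9033; S(1,1) = 19.6972
  k=2: S(2,0) = 31.4416; S(2,1) = 23.0200; S(2,2) = 16.8541
  k=3: S(3,0) = 36.7455; S(3,1) = 26.9033; S(3,2) = 19.6972; S(3,3) = 14.4213
  k=4: S(4,0) = 42.9442; S(4,1) = 31.4416; S(4,2) = 23.0200; S(4,3) = 16.8541; S(4,4) = 12.3397
Terminal payoffs V(N, i) = max(S_T - K, 0):
  V(4,0) = 22.344204; V(4,1) = 10.841622; V(4,2) = 2.420000; V(4,3) = 0.000000; V(4,4) = 0.000000
Backward induction: V(k, i) = exp(-r*dt) * [p * V(k+1, i) + (1-p) * V(k+1, i+1)]; then take max(V_cont, immediate exercise) for American.
  V(3,0) = exp(-r*dt) * [p*22.344204 + (1-p)*10.841622] = 15.963858; exercise = 16.145550; V(3,0) = max -> 16.145550
  V(3,1) = exp(-r*dt) * [p*10.841622 + (1-p)*2.420000] = 6.171282; exercise = 6.303274; V(3,1) = max -> 6.303274
  V(3,2) = exp(-r*dt) * [p*2.420000 + (1-p)*0.000000] = 1.078082; exercise = 0.000000; V(3,2) = max -> 1.078082
  V(3,3) = exp(-r*dt) * [p*0.000000 + (1-p)*0.000000] = 0.000000; exercise = 0.000000; V(3,3) = max -> 0.000000
  V(2,0) = exp(-r*dt) * [p*16.145550 + (1-p)*6.303274] = 10.686713; exercise = 10.841622; V(2,0) = max -> 10.841622
  V(2,1) = exp(-r*dt) * [p*6.303274 + (1-p)*1.078082] = 3.405643; exercise = 2.420000; V(2,1) = max -> 3.405643
  V(2,2) = exp(-r*dt) * [p*1.078082 + (1-p)*0.000000] = 0.480273; exercise = 0.000000; V(2,2) = max -> 0.480273
  V(1,0) = exp(-r*dt) * [p*10.841622 + (1-p)*3.405643] = 6.717648; exercise = 6.303274; V(1,0) = max -> 6.717648
  V(1,1) = exp(-r*dt) * [p*3.405643 + (1-p)*0.480273] = 1.783402; exercise = 0.000000; V(1,1) = max -> 1.783402
  V(0,0) = exp(-r*dt) * [p*6.717648 + (1-p)*1.783402] = 3.981217; exercise = 2.420000; V(0,0) = max -> 3.981217

Answer: Price = V(0,0) = 3.9812


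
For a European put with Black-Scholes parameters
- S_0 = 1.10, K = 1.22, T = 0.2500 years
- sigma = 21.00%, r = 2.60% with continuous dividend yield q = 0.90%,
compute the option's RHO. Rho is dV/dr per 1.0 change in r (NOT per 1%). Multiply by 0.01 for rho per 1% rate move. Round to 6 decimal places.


Answer: Rho = -0.254810

Derivation:
d1 = -0.8931255137; d2 = -0.9981255137
phi(d1) = 0.2677303063; exp(-qT) = 0.9977525294; exp(-rT) = 0.9935210793
N(-d2) = 0.8408907502
Rho = -K*T*exp(-rT)*N(-d2) = -1.2200 * 0.2500 * 0.9935210793 * 0.8408907502 = -0.254810


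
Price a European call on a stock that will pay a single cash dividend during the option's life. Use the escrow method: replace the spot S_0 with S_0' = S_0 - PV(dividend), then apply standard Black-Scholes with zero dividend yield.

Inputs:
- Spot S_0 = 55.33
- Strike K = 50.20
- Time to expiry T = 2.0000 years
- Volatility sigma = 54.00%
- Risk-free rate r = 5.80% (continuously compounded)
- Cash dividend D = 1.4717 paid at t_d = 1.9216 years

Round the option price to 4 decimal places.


PV(D) = D * exp(-r * t_d) = 1.4717 * 0.89453361 = 1.31648512
S_0' = S_0 - PV(D) = 55.3300 - 1.31648512 = 54.01351488
d1 = (ln(S_0'/K) + (r + sigma^2/2)*T) / (sigma*sqrt(T)) = 0.62961215
d2 = d1 - sigma*sqrt(T) = -0.13406317
exp(-rT) = 0.89047522
N(d1) = 0.73552581; N(d2) = 0.44667631
C = S_0' * N(d1) - K * exp(-rT) * N(d2) = 54.01351488 * 0.73552581 - 50.2000 * 0.89047522 * 0.44667631 = 19.7611

Answer: Price = 19.7611


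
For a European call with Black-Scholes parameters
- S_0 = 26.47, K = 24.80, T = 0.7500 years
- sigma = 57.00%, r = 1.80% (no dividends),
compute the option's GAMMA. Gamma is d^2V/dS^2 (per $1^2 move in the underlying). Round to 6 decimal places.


d1 = 0.4061828562; d2 = -0.0874516240
phi(d1) = 0.3673534595; exp(-qT) = 1.0000000000; exp(-rT) = 0.9865907163
Gamma = exp(-qT) * phi(d1) / (S * sigma * sqrt(T)) = 1.0000000000 * 0.3673534595 / (26.4700 * 0.5700 * 0.8660254038) = 0.028114

Answer: Gamma = 0.028114


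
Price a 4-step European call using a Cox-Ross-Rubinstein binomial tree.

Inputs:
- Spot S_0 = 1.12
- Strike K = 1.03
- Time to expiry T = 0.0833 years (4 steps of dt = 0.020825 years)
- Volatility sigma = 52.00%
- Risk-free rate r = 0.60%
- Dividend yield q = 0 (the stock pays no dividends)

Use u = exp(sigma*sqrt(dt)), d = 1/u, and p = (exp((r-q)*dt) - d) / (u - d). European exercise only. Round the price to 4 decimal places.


dt = T/N = 0.020825
u = exp(sigma*sqrt(dt)) = 1.077928; d = 1/u = 0.927706
p = (exp((r-q)*dt) - d) / (u - d) = 0.482080
Discount per step: exp(-r*dt) = 0.999875
Stock lattice S(k, i) with i counting down-moves:
  k=0: S(0,0) = 1.1200
  k=1: S(1,0) = 1.2073; S(1,1) = 1.0390
  k=2: S(2,0) = 1.3014; S(2,1) = 1.1200; S(2,2) = 0.9639
  k=3: S(3,0) = 1.4028; S(3,1) = 1.2073; S(3,2) = 1.0390; S(3,3) = 0.8942
  k=4: S(4,0) = 1.5121; S(4,1) = 1.3014; S(4,2) = 1.1200; S(4,3) = 0.9639; S(4,4) = 0.8296
Terminal payoffs V(N, i) = max(S_T - K, 0):
  V(4,0) = 0.482087; V(4,1) = 0.271360; V(4,2) = 0.090000; V(4,3) = 0.000000; V(4,4) = 0.000000
Backward induction: V(k, i) = exp(-r*dt) * [p * V(k+1, i) + (1-p) * V(k+1, i+1)].
  V(3,0) = exp(-r*dt) * [p*0.482087 + (1-p)*0.271360] = 0.372901
  V(3,1) = exp(-r*dt) * [p*0.271360 + (1-p)*0.090000] = 0.177408
  V(3,2) = exp(-r*dt) * [p*0.090000 + (1-p)*0.000000] = 0.043382
  V(3,3) = exp(-r*dt) * [p*0.000000 + (1-p)*0.000000] = 0.000000
  V(2,0) = exp(-r*dt) * [p*0.372901 + (1-p)*0.177408] = 0.271617
  V(2,1) = exp(-r*dt) * [p*0.177408 + (1-p)*0.043382] = 0.107980
  V(2,2) = exp(-r*dt) * [p*0.043382 + (1-p)*0.000000] = 0.020911
  V(1,0) = exp(-r*dt) * [p*0.271617 + (1-p)*0.107980] = 0.186843
  V(1,1) = exp(-r*dt) * [p*0.107980 + (1-p)*0.020911] = 0.062877
  V(0,0) = exp(-r*dt) * [p*0.186843 + (1-p)*0.062877] = 0.122623

Answer: Price = V(0,0) = 0.1226


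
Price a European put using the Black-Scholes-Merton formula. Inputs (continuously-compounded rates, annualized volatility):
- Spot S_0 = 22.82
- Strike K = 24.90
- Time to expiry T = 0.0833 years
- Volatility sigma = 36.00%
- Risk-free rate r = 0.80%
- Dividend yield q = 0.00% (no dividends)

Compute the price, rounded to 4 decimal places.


d1 = (ln(S/K) + (r - q + 0.5*sigma^2) * T) / (sigma * sqrt(T)) = -0.78117856
d2 = d1 - sigma * sqrt(T) = -0.88508082
exp(-rT) = 0.99933382; exp(-qT) = 1.00000000
P = K * exp(-rT) * N(-d2) - S_0 * exp(-qT) * N(-d1)
N(-d1) = 0.78265126; N(-d2) = 0.81194348
P = 24.9000 * 0.99933382 * 0.81194348 - 22.8200 * 1.00000000 * 0.78265126 = 2.3438

Answer: Price = 2.3438


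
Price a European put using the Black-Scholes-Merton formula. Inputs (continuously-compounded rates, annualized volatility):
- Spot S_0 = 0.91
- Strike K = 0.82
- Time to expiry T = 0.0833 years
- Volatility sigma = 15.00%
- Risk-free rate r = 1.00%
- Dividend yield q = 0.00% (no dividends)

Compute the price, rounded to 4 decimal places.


Answer: Price = 0.0001

Derivation:
d1 = (ln(S/K) + (r - q + 0.5*sigma^2) * T) / (sigma * sqrt(T)) = 2.44638488
d2 = d1 - sigma * sqrt(T) = 2.40309227
exp(-rT) = 0.99916735; exp(-qT) = 1.00000000
P = K * exp(-rT) * N(-d2) - S_0 * exp(-qT) * N(-d1)
N(-d1) = 0.00721484; N(-d2) = 0.00812854
P = 0.8200 * 0.99916735 * 0.00812854 - 0.9100 * 1.00000000 * 0.00721484 = 0.0001


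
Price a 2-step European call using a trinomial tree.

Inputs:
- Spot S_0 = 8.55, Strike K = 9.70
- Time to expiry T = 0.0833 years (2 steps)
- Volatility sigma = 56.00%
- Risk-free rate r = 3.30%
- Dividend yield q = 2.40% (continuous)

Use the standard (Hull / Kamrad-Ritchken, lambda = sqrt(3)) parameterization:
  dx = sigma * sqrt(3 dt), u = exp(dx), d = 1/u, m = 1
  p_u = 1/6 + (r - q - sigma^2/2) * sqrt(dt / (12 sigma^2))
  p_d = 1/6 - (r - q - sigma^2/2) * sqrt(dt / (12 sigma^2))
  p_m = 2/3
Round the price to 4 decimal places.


dt = T/N = 0.041650; dx = sigma*sqrt(3*dt) = 0.197950
u = exp(dx) = 1.218902; d = 1/u = 0.820411
p_u = 0.151118, p_m = 0.666667, p_d = 0.182216
Discount per step: exp(-r*dt) = 0.998626
Stock lattice S(k, j) with j the centered position index:
  k=0: S(0,+0) = 8.5500
  k=1: S(1,-1) = 7.0145; S(1,+0) = 8.5500; S(1,+1) = 10.4216
  k=2: S(2,-2) = 5.7548; S(2,-1) = 7.0145; S(2,+0) = 8.5500; S(2,+1) = 10.4216; S(2,+2) = 12.7029
Terminal payoffs V(N, j) = max(S_T - K, 0):
  V(2,-2) = 0.000000; V(2,-1) = 0.000000; V(2,+0) = 0.000000; V(2,+1) = 0.721610; V(2,+2) = 3.002920
Backward induction: V(k, j) = exp(-r*dt) * [p_u * V(k+1, j+1) + p_m * V(k+1, j) + p_d * V(k+1, j-1)]
  V(1,-1) = exp(-r*dt) * [p_u*0.000000 + p_m*0.000000 + p_d*0.000000] = 0.000000
  V(1,+0) = exp(-r*dt) * [p_u*0.721610 + p_m*0.000000 + p_d*0.000000] = 0.108898
  V(1,+1) = exp(-r*dt) * [p_u*3.002920 + p_m*0.721610 + p_d*0.000000] = 0.933584
  V(0,+0) = exp(-r*dt) * [p_u*0.933584 + p_m*0.108898 + p_d*0.000000] = 0.213386

Answer: Price = V(0,0) = 0.2134


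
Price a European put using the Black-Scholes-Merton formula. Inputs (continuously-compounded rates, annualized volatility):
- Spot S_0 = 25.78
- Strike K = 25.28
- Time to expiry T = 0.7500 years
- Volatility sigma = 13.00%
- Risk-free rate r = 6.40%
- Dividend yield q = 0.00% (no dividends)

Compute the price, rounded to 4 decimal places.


Answer: Price = 0.4726

Derivation:
d1 = (ln(S/K) + (r - q + 0.5*sigma^2) * T) / (sigma * sqrt(T)) = 0.65660650
d2 = d1 - sigma * sqrt(T) = 0.54402320
exp(-rT) = 0.95313379; exp(-qT) = 1.00000000
P = K * exp(-rT) * N(-d2) - S_0 * exp(-qT) * N(-d1)
N(-d1) = 0.25571698; N(-d2) = 0.29321275
P = 25.2800 * 0.95313379 * 0.29321275 - 25.7800 * 1.00000000 * 0.25571698 = 0.4726


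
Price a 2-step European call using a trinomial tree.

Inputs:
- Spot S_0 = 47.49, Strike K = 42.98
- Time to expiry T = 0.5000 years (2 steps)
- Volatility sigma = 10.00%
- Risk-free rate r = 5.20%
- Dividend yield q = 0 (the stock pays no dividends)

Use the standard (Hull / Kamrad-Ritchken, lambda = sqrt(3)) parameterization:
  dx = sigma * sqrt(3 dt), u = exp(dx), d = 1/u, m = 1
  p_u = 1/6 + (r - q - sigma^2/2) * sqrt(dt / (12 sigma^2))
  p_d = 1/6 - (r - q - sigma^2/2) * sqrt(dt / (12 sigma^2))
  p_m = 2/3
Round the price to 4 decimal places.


Answer: Price = V(0,0) = 5.6355

Derivation:
dt = T/N = 0.250000; dx = sigma*sqrt(3*dt) = 0.086603
u = exp(dx) = 1.090463; d = 1/u = 0.917042
p_u = 0.234505, p_m = 0.666667, p_d = 0.098828
Discount per step: exp(-r*dt) = 0.987084
Stock lattice S(k, j) with j the centered position index:
  k=0: S(0,+0) = 47.4900
  k=1: S(1,-1) = 43.5503; S(1,+0) = 47.4900; S(1,+1) = 51.7861
  k=2: S(2,-2) = 39.9374; S(2,-1) = 43.5503; S(2,+0) = 47.4900; S(2,+1) = 51.7861; S(2,+2) = 56.4708
Terminal payoffs V(N, j) = max(S_T - K, 0):
  V(2,-2) = 0.000000; V(2,-1) = 0.570301; V(2,+0) = 4.510000; V(2,+1) = 8.806096; V(2,+2) = 13.490831
Backward induction: V(k, j) = exp(-r*dt) * [p_u * V(k+1, j+1) + p_m * V(k+1, j) + p_d * V(k+1, j-1)]
  V(1,-1) = exp(-r*dt) * [p_u*4.510000 + p_m*0.570301 + p_d*0.000000] = 1.419249
  V(1,+0) = exp(-r*dt) * [p_u*8.806096 + p_m*4.510000 + p_d*0.570301] = 5.061871
  V(1,+1) = exp(-r*dt) * [p_u*13.490831 + p_m*8.806096 + p_d*4.510000] = 9.357673
  V(0,+0) = exp(-r*dt) * [p_u*9.357673 + p_m*5.061871 + p_d*1.419249] = 5.635526


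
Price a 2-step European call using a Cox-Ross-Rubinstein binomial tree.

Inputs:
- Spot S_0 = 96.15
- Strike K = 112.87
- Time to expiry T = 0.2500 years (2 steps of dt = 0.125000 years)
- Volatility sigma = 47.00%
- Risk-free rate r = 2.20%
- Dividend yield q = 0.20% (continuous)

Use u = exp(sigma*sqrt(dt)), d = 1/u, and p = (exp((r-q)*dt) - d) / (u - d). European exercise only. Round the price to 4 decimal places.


dt = T/N = 0.125000
u = exp(sigma*sqrt(dt)) = 1.180774; d = 1/u = 0.846902
p = (exp((r-q)*dt) - d) / (u - d) = 0.466050
Discount per step: exp(-r*dt) = 0.997254
Stock lattice S(k, i) with i counting down-moves:
  k=0: S(0,0) = 96.1500
  k=1: S(1,0) = 113.5314; S(1,1) = 81.4296
  k=2: S(2,0) = 134.0549; S(2,1) = 96.1500; S(2,2) = 68.9629
Terminal payoffs V(N, i) = max(S_T - K, 0):
  V(2,0) = 21.184932; V(2,1) = 0.000000; V(2,2) = 0.000000
Backward induction: V(k, i) = exp(-r*dt) * [p * V(k+1, i) + (1-p) * V(k+1, i+1)].
  V(1,0) = exp(-r*dt) * [p*21.184932 + (1-p)*0.000000] = 9.846125
  V(1,1) = exp(-r*dt) * [p*0.000000 + (1-p)*0.000000] = 0.000000
  V(0,0) = exp(-r*dt) * [p*9.846125 + (1-p)*0.000000] = 4.576186

Answer: Price = V(0,0) = 4.5762


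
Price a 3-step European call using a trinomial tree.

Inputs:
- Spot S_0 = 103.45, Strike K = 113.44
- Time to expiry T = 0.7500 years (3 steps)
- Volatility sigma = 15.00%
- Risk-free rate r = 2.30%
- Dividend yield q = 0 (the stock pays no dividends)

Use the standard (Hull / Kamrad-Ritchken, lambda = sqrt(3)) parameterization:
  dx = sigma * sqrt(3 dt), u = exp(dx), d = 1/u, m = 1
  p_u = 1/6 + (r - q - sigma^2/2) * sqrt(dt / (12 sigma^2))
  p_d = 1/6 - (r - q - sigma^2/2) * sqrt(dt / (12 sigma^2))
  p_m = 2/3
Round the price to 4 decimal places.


dt = T/N = 0.250000; dx = sigma*sqrt(3*dt) = 0.129904
u = exp(dx) = 1.138719; d = 1/u = 0.878180
p_u = 0.177973, p_m = 0.666667, p_d = 0.155360
Discount per step: exp(-r*dt) = 0.994266
Stock lattice S(k, j) with j the centered position index:
  k=0: S(0,+0) = 103.4500
  k=1: S(1,-1) = 90.8477; S(1,+0) = 103.4500; S(1,+1) = 117.8005
  k=2: S(2,-2) = 79.7806; S(2,-1) = 90.8477; S(2,+0) = 103.4500; S(2,+1) = 117.8005; S(2,+2) = 134.1416
  k=3: S(3,-3) = 70.0617; S(3,-2) = 79.7806; S(3,-1) = 90.8477; S(3,+0) = 103.4500; S(3,+1) = 117.8005; S(3,+2) = 134.1416; S(3,+3) = 152.7496
Terminal payoffs V(N, j) = max(S_T - K, 0):
  V(3,-3) = 0.000000; V(3,-2) = 0.000000; V(3,-1) = 0.000000; V(3,+0) = 0.000000; V(3,+1) = 4.360465; V(3,+2) = 20.701609; V(3,+3) = 39.309578
Backward induction: V(k, j) = exp(-r*dt) * [p_u * V(k+1, j+1) + p_m * V(k+1, j) + p_d * V(k+1, j-1)]
  V(2,-2) = exp(-r*dt) * [p_u*0.000000 + p_m*0.000000 + p_d*0.000000] = 0.000000
  V(2,-1) = exp(-r*dt) * [p_u*0.000000 + p_m*0.000000 + p_d*0.000000] = 0.000000
  V(2,+0) = exp(-r*dt) * [p_u*4.360465 + p_m*0.000000 + p_d*0.000000] = 0.771596
  V(2,+1) = exp(-r*dt) * [p_u*20.701609 + p_m*4.360465 + p_d*0.000000] = 6.553515
  V(2,+2) = exp(-r*dt) * [p_u*39.309578 + p_m*20.701609 + p_d*4.360465] = 21.351439
  V(1,-1) = exp(-r*dt) * [p_u*0.771596 + p_m*0.000000 + p_d*0.000000] = 0.136536
  V(1,+0) = exp(-r*dt) * [p_u*6.553515 + p_m*0.771596 + p_d*0.000000] = 1.671110
  V(1,+1) = exp(-r*dt) * [p_u*21.351439 + p_m*6.553515 + p_d*0.771596] = 8.241343
  V(0,+0) = exp(-r*dt) * [p_u*8.241343 + p_m*1.671110 + p_d*0.136536] = 2.587104

Answer: Price = V(0,0) = 2.5871


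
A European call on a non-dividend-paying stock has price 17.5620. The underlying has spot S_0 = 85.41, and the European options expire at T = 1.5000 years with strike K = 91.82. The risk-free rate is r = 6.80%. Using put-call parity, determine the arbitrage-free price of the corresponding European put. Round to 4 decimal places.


Answer: Put price = 15.0682

Derivation:
Put-call parity: C - P = S_0 * exp(-qT) - K * exp(-rT).
S_0 * exp(-qT) = 85.4100 * 1.00000000 = 85.41000000
K * exp(-rT) = 91.8200 * 0.90302955 = 82.91617343
P = C - S*exp(-qT) + K*exp(-rT)
P = 17.5620 - 85.41000000 + 82.91617343 = 15.0682


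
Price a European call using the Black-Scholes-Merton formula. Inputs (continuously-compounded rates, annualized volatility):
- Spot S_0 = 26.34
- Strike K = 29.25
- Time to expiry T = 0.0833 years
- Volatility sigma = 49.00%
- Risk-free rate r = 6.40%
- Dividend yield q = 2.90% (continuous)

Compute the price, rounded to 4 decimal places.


Answer: Price = 0.5389

Derivation:
d1 = (ln(S/K) + (r - q + 0.5*sigma^2) * T) / (sigma * sqrt(T)) = -0.64965050
d2 = d1 - sigma * sqrt(T) = -0.79107302
exp(-rT) = 0.99468299; exp(-qT) = 0.99758722
C = S_0 * exp(-qT) * N(d1) - K * exp(-rT) * N(d2)
N(d1) = 0.25795900; N(d2) = 0.21445069
C = 26.3400 * 0.99758722 * 0.25795900 - 29.2500 * 0.99468299 * 0.21445069 = 0.5389


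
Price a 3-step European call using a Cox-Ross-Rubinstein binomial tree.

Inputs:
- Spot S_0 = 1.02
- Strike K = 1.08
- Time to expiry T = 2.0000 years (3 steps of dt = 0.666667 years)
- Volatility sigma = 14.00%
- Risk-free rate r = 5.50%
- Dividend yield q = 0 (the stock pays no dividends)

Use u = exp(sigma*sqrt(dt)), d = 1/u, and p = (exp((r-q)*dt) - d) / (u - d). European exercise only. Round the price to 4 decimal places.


dt = T/N = 0.666667
u = exp(sigma*sqrt(dt)) = 1.121099; d = 1/u = 0.891982
p = (exp((r-q)*dt) - d) / (u - d) = 0.634458
Discount per step: exp(-r*dt) = 0.963997
Stock lattice S(k, i) with i counting down-moves:
  k=0: S(0,0) = 1.0200
  k=1: S(1,0) = 1.1435; S(1,1) = 0.9098
  k=2: S(2,0) = 1.2820; S(2,1) = 1.0200; S(2,2) = 0.8115
  k=3: S(3,0) = 1.4372; S(3,1) = 1.1435; S(3,2) = 0.9098; S(3,3) = 0.7239
Terminal payoffs V(N, i) = max(S_T - K, 0):
  V(3,0) = 0.357249; V(3,1) = 0.063521; V(3,2) = 0.000000; V(3,3) = 0.000000
Backward induction: V(k, i) = exp(-r*dt) * [p * V(k+1, i) + (1-p) * V(k+1, i+1)].
  V(2,0) = exp(-r*dt) * [p*0.357249 + (1-p)*0.063521] = 0.240883
  V(2,1) = exp(-r*dt) * [p*0.063521 + (1-p)*0.000000] = 0.038851
  V(2,2) = exp(-r*dt) * [p*0.000000 + (1-p)*0.000000] = 0.000000
  V(1,0) = exp(-r*dt) * [p*0.240883 + (1-p)*0.038851] = 0.161018
  V(1,1) = exp(-r*dt) * [p*0.038851 + (1-p)*0.000000] = 0.023762
  V(0,0) = exp(-r*dt) * [p*0.161018 + (1-p)*0.023762] = 0.106855

Answer: Price = V(0,0) = 0.1069


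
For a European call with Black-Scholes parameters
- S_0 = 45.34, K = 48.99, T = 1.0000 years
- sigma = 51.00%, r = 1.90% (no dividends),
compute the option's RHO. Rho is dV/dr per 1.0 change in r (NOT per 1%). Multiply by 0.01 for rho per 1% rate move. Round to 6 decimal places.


d1 = 0.1404381361; d2 = -0.3695618639
phi(d1) = 0.3950274716; exp(-qT) = 1.0000000000; exp(-rT) = 0.9811793622
N(d2) = 0.3558544853
Rho = K*T*exp(-rT)*N(d2) = 48.9900 * 1.0000 * 0.9811793622 * 0.3558544853 = 17.105205

Answer: Rho = 17.105205


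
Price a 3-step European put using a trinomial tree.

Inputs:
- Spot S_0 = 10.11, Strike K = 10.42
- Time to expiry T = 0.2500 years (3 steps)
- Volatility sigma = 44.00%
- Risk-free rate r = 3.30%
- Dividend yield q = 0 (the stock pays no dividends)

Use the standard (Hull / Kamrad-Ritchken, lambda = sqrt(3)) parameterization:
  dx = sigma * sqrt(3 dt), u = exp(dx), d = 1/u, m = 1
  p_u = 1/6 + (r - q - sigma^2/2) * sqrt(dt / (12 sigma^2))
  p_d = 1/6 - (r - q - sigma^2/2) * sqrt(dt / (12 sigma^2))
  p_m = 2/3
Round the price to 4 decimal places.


Answer: Price = V(0,0) = 0.9813

Derivation:
dt = T/N = 0.083333; dx = sigma*sqrt(3*dt) = 0.220000
u = exp(dx) = 1.246077; d = 1/u = 0.802519
p_u = 0.154583, p_m = 0.666667, p_d = 0.178750
Discount per step: exp(-r*dt) = 0.997254
Stock lattice S(k, j) with j the centered position index:
  k=0: S(0,+0) = 10.1100
  k=1: S(1,-1) = 8.1135; S(1,+0) = 10.1100; S(1,+1) = 12.5978
  k=2: S(2,-2) = 6.5112; S(2,-1) = 8.1135; S(2,+0) = 10.1100; S(2,+1) = 12.5978; S(2,+2) = 15.6979
  k=3: S(3,-3) = 5.2254; S(3,-2) = 6.5112; S(3,-1) = 8.1135; S(3,+0) = 10.1100; S(3,+1) = 12.5978; S(3,+2) = 15.6979; S(3,+3) = 19.5608
Terminal payoffs V(N, j) = max(K - S_T, 0):
  V(3,-3) = 5.194633; V(3,-2) = 3.908792; V(3,-1) = 2.306535; V(3,+0) = 0.310000; V(3,+1) = 0.000000; V(3,+2) = 0.000000; V(3,+3) = 0.000000
Backward induction: V(k, j) = exp(-r*dt) * [p_u * V(k+1, j+1) + p_m * V(k+1, j) + p_d * V(k+1, j-1)]
  V(2,-2) = exp(-r*dt) * [p_u*2.306535 + p_m*3.908792 + p_d*5.194633] = 3.880268
  V(2,-1) = exp(-r*dt) * [p_u*0.310000 + p_m*2.306535 + p_d*3.908792] = 2.278034
  V(2,+0) = exp(-r*dt) * [p_u*0.000000 + p_m*0.310000 + p_d*2.306535] = 0.617260
  V(2,+1) = exp(-r*dt) * [p_u*0.000000 + p_m*0.000000 + p_d*0.310000] = 0.055260
  V(2,+2) = exp(-r*dt) * [p_u*0.000000 + p_m*0.000000 + p_d*0.000000] = 0.000000
  V(1,-1) = exp(-r*dt) * [p_u*0.617260 + p_m*2.278034 + p_d*3.880268] = 2.301368
  V(1,+0) = exp(-r*dt) * [p_u*0.055260 + p_m*0.617260 + p_d*2.278034] = 0.824976
  V(1,+1) = exp(-r*dt) * [p_u*0.000000 + p_m*0.055260 + p_d*0.617260] = 0.146771
  V(0,+0) = exp(-r*dt) * [p_u*0.146771 + p_m*0.824976 + p_d*2.301368] = 0.981339


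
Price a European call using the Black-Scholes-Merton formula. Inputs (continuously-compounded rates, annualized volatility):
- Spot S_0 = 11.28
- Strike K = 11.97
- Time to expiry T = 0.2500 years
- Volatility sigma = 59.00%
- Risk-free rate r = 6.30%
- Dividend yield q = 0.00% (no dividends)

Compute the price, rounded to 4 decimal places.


Answer: Price = 1.1154

Derivation:
d1 = (ln(S/K) + (r - q + 0.5*sigma^2) * T) / (sigma * sqrt(T)) = -0.00037211
d2 = d1 - sigma * sqrt(T) = -0.29537211
exp(-rT) = 0.98437338; exp(-qT) = 1.00000000
C = S_0 * exp(-qT) * N(d1) - K * exp(-rT) * N(d2)
N(d1) = 0.49985155; N(d2) = 0.38385482
C = 11.2800 * 1.00000000 * 0.49985155 - 11.9700 * 0.98437338 * 0.38385482 = 1.1154


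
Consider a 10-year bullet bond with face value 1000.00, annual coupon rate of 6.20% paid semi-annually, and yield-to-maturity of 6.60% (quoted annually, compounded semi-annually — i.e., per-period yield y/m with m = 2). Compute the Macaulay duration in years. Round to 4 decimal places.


Answer: Macaulay duration = 7.5577 years

Derivation:
Coupon per period c = face * coupon_rate / m = 31.000000
Periods per year m = 2; per-period yield y/m = 0.033000
Number of cashflows N = 20
Cashflows (t years, CF_t, discount factor 1/(1+y/m)^(m*t), PV):
  t = 0.5000: CF_t = 31.000000, DF = 0.968054, PV = 30.009681
  t = 1.0000: CF_t = 31.000000, DF = 0.937129, PV = 29.050998
  t = 1.5000: CF_t = 31.000000, DF = 0.907192, PV = 28.122941
  t = 2.0000: CF_t = 31.000000, DF = 0.878211, PV = 27.224531
  t = 2.5000: CF_t = 31.000000, DF = 0.850156, PV = 26.354822
  t = 3.0000: CF_t = 31.000000, DF = 0.822997, PV = 25.512896
  t = 3.5000: CF_t = 31.000000, DF = 0.796705, PV = 24.697867
  t = 4.0000: CF_t = 31.000000, DF = 0.771254, PV = 23.908874
  t = 4.5000: CF_t = 31.000000, DF = 0.746616, PV = 23.145086
  t = 5.0000: CF_t = 31.000000, DF = 0.722764, PV = 22.405698
  t = 5.5000: CF_t = 31.000000, DF = 0.699675, PV = 21.689930
  t = 6.0000: CF_t = 31.000000, DF = 0.677323, PV = 20.997028
  t = 6.5000: CF_t = 31.000000, DF = 0.655686, PV = 20.326262
  t = 7.0000: CF_t = 31.000000, DF = 0.634739, PV = 19.676923
  t = 7.5000: CF_t = 31.000000, DF = 0.614462, PV = 19.048328
  t = 8.0000: CF_t = 31.000000, DF = 0.594833, PV = 18.439815
  t = 8.5000: CF_t = 31.000000, DF = 0.575830, PV = 17.850740
  t = 9.0000: CF_t = 31.000000, DF = 0.557435, PV = 17.280484
  t = 9.5000: CF_t = 31.000000, DF = 0.539627, PV = 16.728445
  t = 10.0000: CF_t = 1031.000000, DF = 0.522388, PV = 538.582496
Price P = sum_t PV_t = 971.053846
Macaulay numerator sum_t t * PV_t:
  t * PV_t at t = 0.5000: 15.004840
  t * PV_t at t = 1.0000: 29.050998
  t * PV_t at t = 1.5000: 42.184411
  t * PV_t at t = 2.0000: 54.449062
  t * PV_t at t = 2.5000: 65.887055
  t * PV_t at t = 3.0000: 76.538689
  t * PV_t at t = 3.5000: 86.442534
  t * PV_t at t = 4.0000: 95.635496
  t * PV_t at t = 4.5000: 104.152887
  t * PV_t at t = 5.0000: 112.028490
  t * PV_t at t = 5.5000: 119.294617
  t * PV_t at t = 6.0000: 125.982170
  t * PV_t at t = 6.5000: 132.120701
  t * PV_t at t = 7.0000: 137.738463
  t * PV_t at t = 7.5000: 142.862463
  t * PV_t at t = 8.0000: 147.518517
  t * PV_t at t = 8.5000: 151.731291
  t * PV_t at t = 9.0000: 155.524358
  t * PV_t at t = 9.5000: 158.920232
  t * PV_t at t = 10.0000: 5385.824963
Macaulay duration D = (sum_t t * PV_t) / P = 7338.892237 / 971.053846 = 7.557657
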